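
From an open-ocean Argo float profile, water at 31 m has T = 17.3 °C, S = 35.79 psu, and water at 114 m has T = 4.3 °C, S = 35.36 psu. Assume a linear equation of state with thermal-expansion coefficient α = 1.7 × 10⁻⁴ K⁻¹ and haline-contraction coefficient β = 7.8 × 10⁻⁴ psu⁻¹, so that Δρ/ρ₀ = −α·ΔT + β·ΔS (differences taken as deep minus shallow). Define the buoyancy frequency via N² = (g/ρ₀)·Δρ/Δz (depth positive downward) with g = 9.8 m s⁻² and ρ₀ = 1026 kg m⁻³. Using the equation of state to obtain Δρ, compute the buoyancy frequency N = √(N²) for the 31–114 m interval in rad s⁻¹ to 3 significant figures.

ΔT = -13.0 K, ΔS = -0.43 psu (deep − shallow).
Δρ/ρ₀ = −αΔT + βΔS = 2.21 × 10⁻³ − 3.354 × 10⁻⁴ = 1.8746 × 10⁻³, so Δρ ≈ 1.923 kg m⁻³.
N² = (g/ρ₀)·Δρ/Δz = g·(Δρ/ρ₀)/Δz = 9.8 × 1.8746 × 10⁻³ / 83 = 2.2134 × 10⁻⁴ s⁻².
N = √(2.2134 × 10⁻⁴) = 0.014877 rad s⁻¹ ≈ 0.0149 rad s⁻¹.

0.0149 rad s⁻¹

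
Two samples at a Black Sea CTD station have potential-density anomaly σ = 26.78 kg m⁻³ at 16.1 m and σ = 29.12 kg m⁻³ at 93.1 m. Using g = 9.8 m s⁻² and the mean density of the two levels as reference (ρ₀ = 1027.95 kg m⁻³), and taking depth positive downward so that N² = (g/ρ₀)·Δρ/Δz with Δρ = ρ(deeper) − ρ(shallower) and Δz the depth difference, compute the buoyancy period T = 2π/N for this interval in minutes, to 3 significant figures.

6.15 min

Δρ = 1029.12 − 1026.78 = 2.34 kg m⁻³ over Δz = 93.1 − 16.1 = 77 m.
N² = (9.8/1027.95) × (2.34/77) = 2.8972 × 10⁻⁴ s⁻².
N = √(2.8972 × 10⁻⁴) = 0.017021 rad s⁻¹, so T = 2π/N = 369.14 s = 6.1523 min ≈ 6.15 min.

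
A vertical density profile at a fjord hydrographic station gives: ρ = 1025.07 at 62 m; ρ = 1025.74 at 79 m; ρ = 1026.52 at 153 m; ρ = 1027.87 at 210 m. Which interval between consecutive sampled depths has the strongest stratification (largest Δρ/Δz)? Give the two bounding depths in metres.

62–79 m

Compute the density gradient over each adjacent pair:
  62–79 m: Δρ/Δz = 0.67/17 = 0.039 kg m⁻⁴
  79–153 m: Δρ/Δz = 0.78/74 = 0.011 kg m⁻⁴
  153–210 m: Δρ/Δz = 1.35/57 = 0.024 kg m⁻⁴
The largest gradient is in the 62–79 m interval — the pycnocline.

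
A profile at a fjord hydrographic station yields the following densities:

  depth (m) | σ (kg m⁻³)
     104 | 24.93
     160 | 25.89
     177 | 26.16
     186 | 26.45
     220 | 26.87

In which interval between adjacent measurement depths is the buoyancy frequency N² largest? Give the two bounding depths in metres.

Compute the density gradient over each adjacent pair:
  104–160 m: Δρ/Δz = 0.96/56 = 0.017 kg m⁻⁴
  160–177 m: Δρ/Δz = 0.27/17 = 0.016 kg m⁻⁴
  177–186 m: Δρ/Δz = 0.29/9 = 0.032 kg m⁻⁴
  186–220 m: Δρ/Δz = 0.42/34 = 0.012 kg m⁻⁴
The largest gradient is in the 177–186 m interval — the pycnocline.

177–186 m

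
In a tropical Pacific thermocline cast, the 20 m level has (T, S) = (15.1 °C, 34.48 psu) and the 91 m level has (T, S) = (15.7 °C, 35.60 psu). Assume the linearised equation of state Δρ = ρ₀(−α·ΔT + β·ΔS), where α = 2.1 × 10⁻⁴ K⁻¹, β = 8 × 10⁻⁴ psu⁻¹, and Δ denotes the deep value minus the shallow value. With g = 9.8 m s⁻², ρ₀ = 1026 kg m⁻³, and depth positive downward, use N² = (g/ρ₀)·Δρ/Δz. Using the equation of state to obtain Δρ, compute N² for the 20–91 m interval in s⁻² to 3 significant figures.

1.06 × 10⁻⁴ s⁻²

ΔT = +0.6 K, ΔS = +1.12 psu (deep − shallow).
Δρ/ρ₀ = −αΔT + βΔS = -1.26 × 10⁻⁴ + 8.96 × 10⁻⁴ = 7.70 × 10⁻⁴, so Δρ ≈ 0.7900 kg m⁻³.
N² = (g/ρ₀)·Δρ/Δz = g·(Δρ/ρ₀)/Δz = 9.8 × 7.70 × 10⁻⁴ / 71 = 1.0628 × 10⁻⁴ s⁻² ≈ 1.06 × 10⁻⁴ s⁻².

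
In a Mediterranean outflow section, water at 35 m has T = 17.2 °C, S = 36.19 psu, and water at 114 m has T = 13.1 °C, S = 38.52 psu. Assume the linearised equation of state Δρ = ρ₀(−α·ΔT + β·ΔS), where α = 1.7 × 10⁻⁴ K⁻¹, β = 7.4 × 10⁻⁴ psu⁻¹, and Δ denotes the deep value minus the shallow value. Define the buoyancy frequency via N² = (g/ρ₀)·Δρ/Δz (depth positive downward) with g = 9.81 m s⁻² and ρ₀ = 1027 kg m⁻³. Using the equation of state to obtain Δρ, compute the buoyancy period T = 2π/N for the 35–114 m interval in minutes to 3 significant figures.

ΔT = -4.1 K, ΔS = +2.33 psu (deep − shallow).
Δρ/ρ₀ = −αΔT + βΔS = 6.97 × 10⁻⁴ + 1.7242 × 10⁻³ = 2.4212 × 10⁻³, so Δρ ≈ 2.487 kg m⁻³.
N² = (g/ρ₀)·Δρ/Δz = g·(Δρ/ρ₀)/Δz = 9.81 × 2.4212 × 10⁻³ / 79 = 3.0066 × 10⁻⁴ s⁻².
N = √(3.0066 × 10⁻⁴) = 0.017340 rad s⁻¹ → T = 2π/N = 362.35 s = 6.0392 min ≈ 6.04 min.

6.04 min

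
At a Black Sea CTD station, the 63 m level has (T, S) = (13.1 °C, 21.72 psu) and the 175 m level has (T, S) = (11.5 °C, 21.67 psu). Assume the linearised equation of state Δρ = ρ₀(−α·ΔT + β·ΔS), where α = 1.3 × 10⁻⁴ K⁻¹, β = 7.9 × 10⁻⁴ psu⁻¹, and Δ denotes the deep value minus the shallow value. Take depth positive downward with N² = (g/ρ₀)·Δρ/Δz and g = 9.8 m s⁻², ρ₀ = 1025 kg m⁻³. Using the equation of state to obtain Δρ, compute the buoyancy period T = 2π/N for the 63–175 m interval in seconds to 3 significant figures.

1.64 × 10³ s

ΔT = -1.6 K, ΔS = -0.05 psu (deep − shallow).
Δρ/ρ₀ = −αΔT + βΔS = 2.08 × 10⁻⁴ − 3.95 × 10⁻⁵ = 1.685 × 10⁻⁴, so Δρ ≈ 0.1727 kg m⁻³.
N² = (g/ρ₀)·Δρ/Δz = g·(Δρ/ρ₀)/Δz = 9.8 × 1.685 × 10⁻⁴ / 112 = 1.4744 × 10⁻⁵ s⁻².
N = √(1.4744 × 10⁻⁵) = 3.8398 × 10⁻³ rad s⁻¹ → T = 2π/N = 1.6363 × 10³ s ≈ 1.64 × 10³ s.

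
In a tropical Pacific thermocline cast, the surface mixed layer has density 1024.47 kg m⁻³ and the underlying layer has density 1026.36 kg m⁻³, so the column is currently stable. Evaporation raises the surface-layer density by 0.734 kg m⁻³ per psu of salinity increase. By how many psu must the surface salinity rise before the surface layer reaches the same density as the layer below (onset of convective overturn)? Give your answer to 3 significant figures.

2.57 psu

Density deficit of the surface layer: 1026.36 − 1024.47 = 1.89 kg m⁻³.
Required change = 1.89 / 0.734 = 2.57 psu.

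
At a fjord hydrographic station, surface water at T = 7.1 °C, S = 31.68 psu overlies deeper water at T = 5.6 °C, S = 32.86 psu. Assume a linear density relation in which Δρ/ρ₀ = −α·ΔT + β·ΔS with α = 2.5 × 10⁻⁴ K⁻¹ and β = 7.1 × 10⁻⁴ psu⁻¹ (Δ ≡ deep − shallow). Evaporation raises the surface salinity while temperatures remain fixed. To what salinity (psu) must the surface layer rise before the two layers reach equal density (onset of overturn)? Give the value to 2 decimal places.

33.39 psu

Neutral buoyancy requires −α(T_deep − T_surf) + β(S_deep − S_surf′) = 0.
S_surf′ = S_deep − (α/β)·ΔT = 32.86 − (2.5 × 10⁻⁴/7.1 × 10⁻⁴)·(-1.5) = 33.3882 psu.
Increase required: 33.3882 − 31.68 = 1.7082 psu.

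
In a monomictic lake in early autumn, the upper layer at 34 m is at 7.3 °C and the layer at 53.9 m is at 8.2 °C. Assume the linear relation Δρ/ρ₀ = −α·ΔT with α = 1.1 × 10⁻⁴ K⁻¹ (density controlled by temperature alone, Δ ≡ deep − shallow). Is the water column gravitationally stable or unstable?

ΔT = 8.2 − 7.3 = +0.9 K, so Δρ/ρ₀ = −αΔT = -9.90 × 10⁻⁵.
Δρ/ρ₀ < 0, so Δρ < 0: deeper water is lighter → statically unstable; the column would overturn.

unstable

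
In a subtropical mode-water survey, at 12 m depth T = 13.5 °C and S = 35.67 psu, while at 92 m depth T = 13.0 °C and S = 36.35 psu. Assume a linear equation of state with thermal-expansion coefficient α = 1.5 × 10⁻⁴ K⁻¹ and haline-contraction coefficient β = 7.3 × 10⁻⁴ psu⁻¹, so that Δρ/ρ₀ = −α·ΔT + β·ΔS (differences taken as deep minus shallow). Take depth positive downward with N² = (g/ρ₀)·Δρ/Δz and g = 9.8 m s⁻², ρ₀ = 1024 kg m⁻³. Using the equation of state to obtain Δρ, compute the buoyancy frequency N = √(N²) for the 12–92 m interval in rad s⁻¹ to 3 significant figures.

8.37 × 10⁻³ rad s⁻¹

ΔT = -0.5 K, ΔS = +0.68 psu (deep − shallow).
Δρ/ρ₀ = −αΔT + βΔS = 7.50 × 10⁻⁵ + 4.964 × 10⁻⁴ = 5.714 × 10⁻⁴, so Δρ ≈ 0.5851 kg m⁻³.
N² = (g/ρ₀)·Δρ/Δz = g·(Δρ/ρ₀)/Δz = 9.8 × 5.714 × 10⁻⁴ / 80 = 6.9997 × 10⁻⁵ s⁻².
N = √(6.9997 × 10⁻⁵) = 8.3664 × 10⁻³ rad s⁻¹ ≈ 8.37 × 10⁻³ rad s⁻¹.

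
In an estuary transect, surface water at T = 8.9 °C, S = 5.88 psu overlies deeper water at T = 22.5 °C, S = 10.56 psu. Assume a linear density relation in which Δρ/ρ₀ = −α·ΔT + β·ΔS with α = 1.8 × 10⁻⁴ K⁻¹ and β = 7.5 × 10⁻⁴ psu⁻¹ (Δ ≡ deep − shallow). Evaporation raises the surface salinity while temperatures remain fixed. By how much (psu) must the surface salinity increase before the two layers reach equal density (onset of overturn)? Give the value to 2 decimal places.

Neutral buoyancy requires −α(T_deep − T_surf) + β(S_deep − S_surf′) = 0.
S_surf′ = S_deep − (α/β)·ΔT = 10.56 − (1.8 × 10⁻⁴/7.5 × 10⁻⁴)·(+13.6) = 7.2960 psu.
Increase required: 7.2960 − 5.88 = 1.4160 psu.

1.42 psu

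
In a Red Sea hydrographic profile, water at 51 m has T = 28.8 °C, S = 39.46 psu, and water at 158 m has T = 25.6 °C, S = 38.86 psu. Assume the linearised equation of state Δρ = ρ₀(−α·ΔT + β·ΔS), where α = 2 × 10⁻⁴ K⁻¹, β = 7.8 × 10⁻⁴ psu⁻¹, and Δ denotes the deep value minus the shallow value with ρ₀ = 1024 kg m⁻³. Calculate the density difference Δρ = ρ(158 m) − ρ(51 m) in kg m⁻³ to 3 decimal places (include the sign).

+0.176 kg m⁻³

ΔT = -3.2 K, ΔS = -0.60 psu (deep − shallow).
Δρ/ρ₀ = −(2 × 10⁻⁴)(-3.2) + (7.8 × 10⁻⁴)(-0.60) = 1.72 × 10⁻⁴.
Δρ = 1024 × (1.72 × 10⁻⁴) = +0.176 kg m⁻³.
Positive Δρ: denser below, stable.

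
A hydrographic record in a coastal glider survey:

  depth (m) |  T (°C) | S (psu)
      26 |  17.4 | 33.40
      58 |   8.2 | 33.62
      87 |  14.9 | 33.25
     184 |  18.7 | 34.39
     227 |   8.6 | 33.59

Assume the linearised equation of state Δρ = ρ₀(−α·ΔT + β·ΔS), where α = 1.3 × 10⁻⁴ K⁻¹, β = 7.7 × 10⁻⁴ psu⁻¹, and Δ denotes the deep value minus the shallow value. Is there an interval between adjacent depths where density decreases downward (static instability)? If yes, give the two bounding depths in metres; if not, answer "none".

58–87 m

Evaluate Δρ/ρ₀ = −αΔT + βΔS across each adjacent pair:
  26–58 m: −αΔT+βΔS = −(1.3 × 10⁻⁴)(-9.2)+(7.7 × 10⁻⁴)(+0.22) = 1.4 × 10⁻³ → stable
  58–87 m: −αΔT+βΔS = −(1.3 × 10⁻⁴)(+6.7)+(7.7 × 10⁻⁴)(-0.37) = -1.2 × 10⁻³ → UNSTABLE
  87–184 m: −αΔT+βΔS = −(1.3 × 10⁻⁴)(+3.8)+(7.7 × 10⁻⁴)(+1.14) = 3.8 × 10⁻⁴ → stable
  184–227 m: −αΔT+βΔS = −(1.3 × 10⁻⁴)(-10.1)+(7.7 × 10⁻⁴)(-0.80) = 7.0 × 10⁻⁴ → stable
The 58–87 m interval has Δρ < 0: lighter water underlies denser water.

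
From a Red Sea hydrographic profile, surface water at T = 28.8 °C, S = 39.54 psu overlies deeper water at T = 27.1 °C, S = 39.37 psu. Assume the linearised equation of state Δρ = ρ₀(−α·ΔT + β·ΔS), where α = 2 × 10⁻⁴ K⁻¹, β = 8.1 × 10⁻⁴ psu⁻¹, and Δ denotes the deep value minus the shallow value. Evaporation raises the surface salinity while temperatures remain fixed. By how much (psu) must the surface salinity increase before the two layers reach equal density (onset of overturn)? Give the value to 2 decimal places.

0.25 psu

Neutral buoyancy requires −α(T_deep − T_surf) + β(S_deep − S_surf′) = 0.
S_surf′ = S_deep − (α/β)·ΔT = 39.37 − (2 × 10⁻⁴/8.1 × 10⁻⁴)·(-1.7) = 39.7898 psu.
Increase required: 39.7898 − 39.54 = 0.2498 psu.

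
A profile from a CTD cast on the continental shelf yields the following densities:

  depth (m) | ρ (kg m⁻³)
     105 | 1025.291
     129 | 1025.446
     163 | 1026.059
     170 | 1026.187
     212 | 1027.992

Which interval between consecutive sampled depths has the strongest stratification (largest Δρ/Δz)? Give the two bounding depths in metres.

170–212 m

Compute the density gradient over each adjacent pair:
  105–129 m: Δρ/Δz = 0.155/24 = 6.5 × 10⁻³ kg m⁻⁴
  129–163 m: Δρ/Δz = 0.613/34 = 0.018 kg m⁻⁴
  163–170 m: Δρ/Δz = 0.128/7 = 0.018 kg m⁻⁴
  170–212 m: Δρ/Δz = 1.805/42 = 0.043 kg m⁻⁴
The largest gradient is in the 170–212 m interval — the pycnocline.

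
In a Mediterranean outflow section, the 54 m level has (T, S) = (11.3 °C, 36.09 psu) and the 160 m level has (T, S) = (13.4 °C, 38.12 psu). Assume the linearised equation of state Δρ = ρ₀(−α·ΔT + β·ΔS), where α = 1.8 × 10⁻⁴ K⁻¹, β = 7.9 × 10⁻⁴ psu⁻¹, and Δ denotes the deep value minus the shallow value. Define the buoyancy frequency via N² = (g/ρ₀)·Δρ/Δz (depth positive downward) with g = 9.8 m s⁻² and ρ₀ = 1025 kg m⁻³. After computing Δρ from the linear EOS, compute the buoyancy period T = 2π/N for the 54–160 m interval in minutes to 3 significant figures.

9.84 min

ΔT = +2.1 K, ΔS = +2.03 psu (deep − shallow).
Δρ/ρ₀ = −αΔT + βΔS = -3.78 × 10⁻⁴ + 1.6037 × 10⁻³ = 1.2257 × 10⁻³, so Δρ ≈ 1.256 kg m⁻³.
N² = (g/ρ₀)·Δρ/Δz = g·(Δρ/ρ₀)/Δz = 9.8 × 1.2257 × 10⁻³ / 106 = 1.1332 × 10⁻⁴ s⁻².
N = √(1.1332 × 10⁻⁴) = 0.010645 rad s⁻¹ → T = 2π/N = 590.25 s = 9.8375 min ≈ 9.84 min.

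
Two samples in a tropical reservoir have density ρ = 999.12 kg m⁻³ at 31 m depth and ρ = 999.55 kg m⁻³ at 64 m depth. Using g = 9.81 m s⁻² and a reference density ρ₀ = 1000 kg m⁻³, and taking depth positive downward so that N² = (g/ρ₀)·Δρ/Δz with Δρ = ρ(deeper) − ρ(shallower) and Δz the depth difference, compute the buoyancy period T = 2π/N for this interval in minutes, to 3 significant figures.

Δρ = 999.55 − 999.12 = 0.43 kg m⁻³ over Δz = 64 − 31 = 33 m.
N² = (9.81/1000) × (0.43/33) = 1.2783 × 10⁻⁴ s⁻².
N = √(1.2783 × 10⁻⁴) = 0.011306 rad s⁻¹, so T = 2π/N = 555.74 s = 9.2623 min ≈ 9.26 min.
Since Δρ > 0 the layer is stably stratified.

9.26 min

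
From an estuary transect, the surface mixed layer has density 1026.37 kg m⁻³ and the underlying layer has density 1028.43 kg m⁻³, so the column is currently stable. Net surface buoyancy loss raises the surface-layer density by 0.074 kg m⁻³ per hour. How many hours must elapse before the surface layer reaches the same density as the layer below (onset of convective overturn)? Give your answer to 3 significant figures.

27.8 hours

Density deficit of the surface layer: 1028.43 − 1026.37 = 2.06 kg m⁻³.
Required change = 2.06 / 0.074 = 27.8 hours.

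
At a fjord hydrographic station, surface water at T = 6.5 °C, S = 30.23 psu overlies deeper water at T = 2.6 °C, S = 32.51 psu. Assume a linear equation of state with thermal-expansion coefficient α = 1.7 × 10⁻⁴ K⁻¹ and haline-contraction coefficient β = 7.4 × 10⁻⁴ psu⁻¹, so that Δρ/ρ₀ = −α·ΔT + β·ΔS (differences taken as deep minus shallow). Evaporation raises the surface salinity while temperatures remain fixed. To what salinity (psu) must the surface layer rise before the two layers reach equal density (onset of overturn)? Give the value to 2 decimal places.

Neutral buoyancy requires −α(T_deep − T_surf) + β(S_deep − S_surf′) = 0.
S_surf′ = S_deep − (α/β)·ΔT = 32.51 − (1.7 × 10⁻⁴/7.4 × 10⁻⁴)·(-3.9) = 33.4059 psu.
Increase required: 33.4059 − 30.23 = 3.1759 psu.

33.41 psu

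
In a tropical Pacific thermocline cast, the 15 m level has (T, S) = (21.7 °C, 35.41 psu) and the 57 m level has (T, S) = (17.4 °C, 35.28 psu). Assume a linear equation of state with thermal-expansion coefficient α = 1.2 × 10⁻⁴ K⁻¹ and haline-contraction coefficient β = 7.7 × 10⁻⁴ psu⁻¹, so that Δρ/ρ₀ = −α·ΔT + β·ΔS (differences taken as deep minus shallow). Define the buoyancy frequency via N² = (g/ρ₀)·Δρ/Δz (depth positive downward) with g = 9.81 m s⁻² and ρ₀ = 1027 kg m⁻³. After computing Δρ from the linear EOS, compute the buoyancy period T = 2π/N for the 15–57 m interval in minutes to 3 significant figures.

10.6 min

ΔT = -4.3 K, ΔS = -0.13 psu (deep − shallow).
Δρ/ρ₀ = −αΔT + βΔS = 5.16 × 10⁻⁴ − 1.001 × 10⁻⁴ = 4.159 × 10⁻⁴, so Δρ ≈ 0.4271 kg m⁻³.
N² = (g/ρ₀)·Δρ/Δz = g·(Δρ/ρ₀)/Δz = 9.81 × 4.159 × 10⁻⁴ / 42 = 9.7142 × 10⁻⁵ s⁻².
N = √(9.7142 × 10⁻⁵) = 9.8561 × 10⁻³ rad s⁻¹ → T = 2π/N = 637.49 s = 10.625 min ≈ 10.6 min.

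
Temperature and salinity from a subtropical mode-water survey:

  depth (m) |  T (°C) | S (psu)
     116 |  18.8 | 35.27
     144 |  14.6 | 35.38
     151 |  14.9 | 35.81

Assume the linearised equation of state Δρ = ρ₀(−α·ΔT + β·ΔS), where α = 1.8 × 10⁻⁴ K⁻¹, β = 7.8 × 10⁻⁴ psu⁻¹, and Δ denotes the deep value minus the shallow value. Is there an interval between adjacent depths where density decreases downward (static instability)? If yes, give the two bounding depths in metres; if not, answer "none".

Evaluate Δρ/ρ₀ = −αΔT + βΔS across each adjacent pair:
  116–144 m: −αΔT+βΔS = −(1.8 × 10⁻⁴)(-4.2)+(7.8 × 10⁻⁴)(+0.11) = 8.4 × 10⁻⁴ → stable
  144–151 m: −αΔT+βΔS = −(1.8 × 10⁻⁴)(+0.3)+(7.8 × 10⁻⁴)(+0.43) = 2.8 × 10⁻⁴ → stable
Every interval has Δρ > 0: the column is stably stratified throughout.

none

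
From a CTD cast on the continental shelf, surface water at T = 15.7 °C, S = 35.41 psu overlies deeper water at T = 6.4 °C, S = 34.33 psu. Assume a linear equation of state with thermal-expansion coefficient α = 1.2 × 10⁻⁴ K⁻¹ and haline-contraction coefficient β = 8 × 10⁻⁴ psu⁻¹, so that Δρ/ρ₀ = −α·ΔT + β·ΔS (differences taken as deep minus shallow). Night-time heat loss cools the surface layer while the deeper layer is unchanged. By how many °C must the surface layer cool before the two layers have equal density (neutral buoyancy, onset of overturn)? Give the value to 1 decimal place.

2.1 °C

Neutral buoyancy requires Δρ = 0, i.e. −α(T_deep − T_surf′) + β(S_deep − S_surf) = 0.
T_surf′ = T_deep − (β/α)·ΔS = 6.4 − (8 × 10⁻⁴/1.2 × 10⁻⁴)·(-1.08) = 13.600 °C.
Cooling required: 15.7 − (13.600) = 2.100 °C.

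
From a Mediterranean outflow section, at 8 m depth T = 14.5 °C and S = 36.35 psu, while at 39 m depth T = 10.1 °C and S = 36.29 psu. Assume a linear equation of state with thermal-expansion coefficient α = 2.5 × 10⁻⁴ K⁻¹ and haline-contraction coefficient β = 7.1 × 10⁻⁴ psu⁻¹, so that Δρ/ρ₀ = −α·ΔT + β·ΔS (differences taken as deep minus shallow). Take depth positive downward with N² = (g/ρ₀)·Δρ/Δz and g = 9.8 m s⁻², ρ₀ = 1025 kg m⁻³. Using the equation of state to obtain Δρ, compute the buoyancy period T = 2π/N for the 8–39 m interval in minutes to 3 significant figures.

ΔT = -4.4 K, ΔS = -0.06 psu (deep − shallow).
Δρ/ρ₀ = −αΔT + βΔS = 1.10 × 10⁻³ − 4.26 × 10⁻⁵ = 1.0574 × 10⁻³, so Δρ ≈ 1.084 kg m⁻³.
N² = (g/ρ₀)·Δρ/Δz = g·(Δρ/ρ₀)/Δz = 9.8 × 1.0574 × 10⁻³ / 31 = 3.3427 × 10⁻⁴ s⁻².
N = √(3.3427 × 10⁻⁴) = 0.018283 rad s⁻¹ → T = 2π/N = 343.66 s = 5.7277 min ≈ 5.73 min.

5.73 min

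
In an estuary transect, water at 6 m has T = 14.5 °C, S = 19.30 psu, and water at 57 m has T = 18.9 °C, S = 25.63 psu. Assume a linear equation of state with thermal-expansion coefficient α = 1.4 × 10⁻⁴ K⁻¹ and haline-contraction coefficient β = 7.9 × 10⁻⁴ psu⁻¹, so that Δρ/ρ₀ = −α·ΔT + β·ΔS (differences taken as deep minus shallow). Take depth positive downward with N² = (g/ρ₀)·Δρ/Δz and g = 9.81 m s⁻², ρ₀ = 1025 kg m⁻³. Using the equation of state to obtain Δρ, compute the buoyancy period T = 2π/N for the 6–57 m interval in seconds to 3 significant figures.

ΔT = +4.4 K, ΔS = +6.33 psu (deep − shallow).
Δρ/ρ₀ = −αΔT + βΔS = -6.16 × 10⁻⁴ + 5.0007 × 10⁻³ = 4.3847 × 10⁻³, so Δρ ≈ 4.494 kg m⁻³.
N² = (g/ρ₀)·Δρ/Δz = g·(Δρ/ρ₀)/Δz = 9.81 × 4.3847 × 10⁻³ / 51 = 8.4341 × 10⁻⁴ s⁻².
N = √(8.4341 × 10⁻⁴) = 0.029042 rad s⁻¹ → T = 2π/N = 216.35 s ≈ 216 s.

216 s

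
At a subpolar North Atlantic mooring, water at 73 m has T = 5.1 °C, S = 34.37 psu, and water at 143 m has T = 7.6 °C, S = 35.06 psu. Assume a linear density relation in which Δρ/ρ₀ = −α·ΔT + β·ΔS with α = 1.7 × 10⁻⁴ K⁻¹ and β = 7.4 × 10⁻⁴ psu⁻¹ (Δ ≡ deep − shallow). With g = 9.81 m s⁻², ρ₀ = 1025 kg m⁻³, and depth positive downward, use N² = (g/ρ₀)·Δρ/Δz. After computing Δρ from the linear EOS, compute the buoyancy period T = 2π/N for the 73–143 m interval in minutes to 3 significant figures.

ΔT = +2.5 K, ΔS = +0.69 psu (deep − shallow).
Δρ/ρ₀ = −αΔT + βΔS = -4.25 × 10⁻⁴ + 5.106 × 10⁻⁴ = 8.56 × 10⁻⁵, so Δρ ≈ 0.08774 kg m⁻³.
N² = (g/ρ₀)·Δρ/Δz = g·(Δρ/ρ₀)/Δz = 9.81 × 8.56 × 10⁻⁵ / 70 = 1.1996 × 10⁻⁵ s⁻².
N = √(1.1996 × 10⁻⁵) = 3.4635 × 10⁻³ rad s⁻¹ → T = 2π/N = 1.8141 × 10³ s = 30.235 min ≈ 30.2 min.

30.2 min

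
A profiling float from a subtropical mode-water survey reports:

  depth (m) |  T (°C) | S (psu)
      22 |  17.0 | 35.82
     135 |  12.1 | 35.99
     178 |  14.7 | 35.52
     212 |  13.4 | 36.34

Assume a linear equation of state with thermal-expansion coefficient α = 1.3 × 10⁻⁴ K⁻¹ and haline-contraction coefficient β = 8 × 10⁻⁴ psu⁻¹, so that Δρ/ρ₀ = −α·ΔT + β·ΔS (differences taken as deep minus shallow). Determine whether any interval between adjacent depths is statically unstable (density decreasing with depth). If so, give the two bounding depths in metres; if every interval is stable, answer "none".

Evaluate Δρ/ρ₀ = −αΔT + βΔS across each adjacent pair:
  22–135 m: −αΔT+βΔS = −(1.3 × 10⁻⁴)(-4.9)+(8 × 10⁻⁴)(+0.17) = 7.7 × 10⁻⁴ → stable
  135–178 m: −αΔT+βΔS = −(1.3 × 10⁻⁴)(+2.6)+(8 × 10⁻⁴)(-0.47) = -7.1 × 10⁻⁴ → UNSTABLE
  178–212 m: −αΔT+βΔS = −(1.3 × 10⁻⁴)(-1.3)+(8 × 10⁻⁴)(+0.82) = 8.2 × 10⁻⁴ → stable
The 135–178 m interval has Δρ < 0: lighter water underlies denser water.

135–178 m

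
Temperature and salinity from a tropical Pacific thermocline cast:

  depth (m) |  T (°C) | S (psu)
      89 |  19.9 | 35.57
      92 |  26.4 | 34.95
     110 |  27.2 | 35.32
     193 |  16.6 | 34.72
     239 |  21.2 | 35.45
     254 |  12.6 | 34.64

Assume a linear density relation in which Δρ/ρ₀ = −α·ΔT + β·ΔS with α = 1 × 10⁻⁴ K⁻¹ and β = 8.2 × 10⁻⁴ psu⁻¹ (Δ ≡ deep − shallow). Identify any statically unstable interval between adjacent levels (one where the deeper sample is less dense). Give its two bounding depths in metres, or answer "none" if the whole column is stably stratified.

89–92 m

Evaluate Δρ/ρ₀ = −αΔT + βΔS across each adjacent pair:
  89–92 m: −αΔT+βΔS = −(1 × 10⁻⁴)(+6.5)+(8.2 × 10⁻⁴)(-0.62) = -1.2 × 10⁻³ → UNSTABLE
  92–110 m: −αΔT+βΔS = −(1 × 10⁻⁴)(+0.8)+(8.2 × 10⁻⁴)(+0.37) = 2.2 × 10⁻⁴ → stable
  110–193 m: −αΔT+βΔS = −(1 × 10⁻⁴)(-10.6)+(8.2 × 10⁻⁴)(-0.60) = 5.7 × 10⁻⁴ → stable
  193–239 m: −αΔT+βΔS = −(1 × 10⁻⁴)(+4.6)+(8.2 × 10⁻⁴)(+0.73) = 1.4 × 10⁻⁴ → stable
  239–254 m: −αΔT+βΔS = −(1 × 10⁻⁴)(-8.6)+(8.2 × 10⁻⁴)(-0.81) = 2.0 × 10⁻⁴ → stable
The 89–92 m interval has Δρ < 0: lighter water underlies denser water.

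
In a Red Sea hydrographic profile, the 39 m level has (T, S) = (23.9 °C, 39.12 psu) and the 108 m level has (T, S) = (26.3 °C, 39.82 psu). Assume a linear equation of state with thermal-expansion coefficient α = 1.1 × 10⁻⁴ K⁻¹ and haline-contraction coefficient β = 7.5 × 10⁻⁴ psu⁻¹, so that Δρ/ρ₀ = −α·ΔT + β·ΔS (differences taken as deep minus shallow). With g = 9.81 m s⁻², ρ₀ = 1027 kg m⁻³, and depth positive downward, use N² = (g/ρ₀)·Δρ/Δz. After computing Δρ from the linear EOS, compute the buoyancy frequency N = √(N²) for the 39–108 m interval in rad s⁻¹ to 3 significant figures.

ΔT = +2.4 K, ΔS = +0.70 psu (deep − shallow).
Δρ/ρ₀ = −αΔT + βΔS = -2.64 × 10⁻⁴ + 5.25 × 10⁻⁴ = 2.61 × 10⁻⁴, so Δρ ≈ 0.2680 kg m⁻³.
N² = (g/ρ₀)·Δρ/Δz = g·(Δρ/ρ₀)/Δz = 9.81 × 2.61 × 10⁻⁴ / 69 = 3.7107 × 10⁻⁵ s⁻².
N = √(3.7107 × 10⁻⁵) = 6.0916 × 10⁻³ rad s⁻¹ ≈ 6.09 × 10⁻³ rad s⁻¹.

6.09 × 10⁻³ rad s⁻¹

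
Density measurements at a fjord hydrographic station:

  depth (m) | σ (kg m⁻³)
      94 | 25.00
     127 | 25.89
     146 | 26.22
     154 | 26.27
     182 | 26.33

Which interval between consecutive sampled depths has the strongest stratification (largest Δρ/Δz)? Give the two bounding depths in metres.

94–127 m

Compute the density gradient over each adjacent pair:
  94–127 m: Δρ/Δz = 0.89/33 = 0.027 kg m⁻⁴
  127–146 m: Δρ/Δz = 0.33/19 = 0.017 kg m⁻⁴
  146–154 m: Δρ/Δz = 0.05/8 = 6.3 × 10⁻³ kg m⁻⁴
  154–182 m: Δρ/Δz = 0.06/28 = 2.1 × 10⁻³ kg m⁻⁴
The largest gradient is in the 94–127 m interval — the pycnocline.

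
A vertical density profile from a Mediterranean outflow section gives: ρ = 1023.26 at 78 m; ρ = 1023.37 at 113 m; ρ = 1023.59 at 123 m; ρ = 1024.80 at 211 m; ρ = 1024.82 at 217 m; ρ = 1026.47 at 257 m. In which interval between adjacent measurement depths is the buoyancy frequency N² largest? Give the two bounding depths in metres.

Compute the density gradient over each adjacent pair:
  78–113 m: Δρ/Δz = 0.11/35 = 3.1 × 10⁻³ kg m⁻⁴
  113–123 m: Δρ/Δz = 0.22/10 = 0.022 kg m⁻⁴
  123–211 m: Δρ/Δz = 1.21/88 = 0.014 kg m⁻⁴
  211–217 m: Δρ/Δz = 0.02/6 = 3.3 × 10⁻³ kg m⁻⁴
  217–257 m: Δρ/Δz = 1.65/40 = 0.041 kg m⁻⁴
The largest gradient is in the 217–257 m interval — the pycnocline.

217–257 m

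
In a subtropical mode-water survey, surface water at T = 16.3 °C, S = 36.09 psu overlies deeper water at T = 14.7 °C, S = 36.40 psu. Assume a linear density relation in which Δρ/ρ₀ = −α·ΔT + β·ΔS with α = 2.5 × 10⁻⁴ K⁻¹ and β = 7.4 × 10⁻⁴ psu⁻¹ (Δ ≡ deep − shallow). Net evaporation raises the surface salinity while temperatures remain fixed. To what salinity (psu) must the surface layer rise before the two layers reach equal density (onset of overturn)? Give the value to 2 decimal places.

36.94 psu

Neutral buoyancy requires −α(T_deep − T_surf) + β(S_deep − S_surf′) = 0.
S_surf′ = S_deep − (α/β)·ΔT = 36.40 − (2.5 × 10⁻⁴/7.4 × 10⁻⁴)·(-1.6) = 36.9405 psu.
Increase required: 36.9405 − 36.09 = 0.8505 psu.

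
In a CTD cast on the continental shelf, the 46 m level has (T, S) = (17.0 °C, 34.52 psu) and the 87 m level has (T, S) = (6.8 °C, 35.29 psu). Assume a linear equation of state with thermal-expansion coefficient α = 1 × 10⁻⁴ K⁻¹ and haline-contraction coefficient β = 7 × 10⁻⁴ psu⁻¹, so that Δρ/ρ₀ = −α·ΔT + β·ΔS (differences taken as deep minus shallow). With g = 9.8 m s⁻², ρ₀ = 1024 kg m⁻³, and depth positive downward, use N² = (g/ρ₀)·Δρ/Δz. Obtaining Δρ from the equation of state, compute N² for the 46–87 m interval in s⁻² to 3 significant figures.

3.73 × 10⁻⁴ s⁻²

ΔT = -10.2 K, ΔS = +0.77 psu (deep − shallow).
Δρ/ρ₀ = −αΔT + βΔS = 1.02 × 10⁻³ + 5.39 × 10⁻⁴ = 1.559 × 10⁻³, so Δρ ≈ 1.596 kg m⁻³.
N² = (g/ρ₀)·Δρ/Δz = g·(Δρ/ρ₀)/Δz = 9.8 × 1.559 × 10⁻³ / 41 = 3.7264 × 10⁻⁴ s⁻² ≈ 3.73 × 10⁻⁴ s⁻².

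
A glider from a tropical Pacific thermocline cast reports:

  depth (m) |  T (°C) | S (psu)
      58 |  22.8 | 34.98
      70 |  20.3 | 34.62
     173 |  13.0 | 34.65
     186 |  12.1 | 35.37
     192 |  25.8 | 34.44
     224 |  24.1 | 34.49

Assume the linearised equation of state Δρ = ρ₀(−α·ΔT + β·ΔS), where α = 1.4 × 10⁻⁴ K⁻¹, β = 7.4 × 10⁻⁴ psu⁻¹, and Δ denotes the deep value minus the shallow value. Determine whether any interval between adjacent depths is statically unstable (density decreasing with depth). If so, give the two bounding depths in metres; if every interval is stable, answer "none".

186–192 m

Evaluate Δρ/ρ₀ = −αΔT + βΔS across each adjacent pair:
  58–70 m: −αΔT+βΔS = −(1.4 × 10⁻⁴)(-2.5)+(7.4 × 10⁻⁴)(-0.36) = 8.4 × 10⁻⁵ → stable
  70–173 m: −αΔT+βΔS = −(1.4 × 10⁻⁴)(-7.3)+(7.4 × 10⁻⁴)(+0.03) = 1.0 × 10⁻³ → stable
  173–186 m: −αΔT+βΔS = −(1.4 × 10⁻⁴)(-0.9)+(7.4 × 10⁻⁴)(+0.72) = 6.6 × 10⁻⁴ → stable
  186–192 m: −αΔT+βΔS = −(1.4 × 10⁻⁴)(+13.7)+(7.4 × 10⁻⁴)(-0.93) = -2.6 × 10⁻³ → UNSTABLE
  192–224 m: −αΔT+βΔS = −(1.4 × 10⁻⁴)(-1.7)+(7.4 × 10⁻⁴)(+0.05) = 2.7 × 10⁻⁴ → stable
The 186–192 m interval has Δρ < 0: lighter water underlies denser water.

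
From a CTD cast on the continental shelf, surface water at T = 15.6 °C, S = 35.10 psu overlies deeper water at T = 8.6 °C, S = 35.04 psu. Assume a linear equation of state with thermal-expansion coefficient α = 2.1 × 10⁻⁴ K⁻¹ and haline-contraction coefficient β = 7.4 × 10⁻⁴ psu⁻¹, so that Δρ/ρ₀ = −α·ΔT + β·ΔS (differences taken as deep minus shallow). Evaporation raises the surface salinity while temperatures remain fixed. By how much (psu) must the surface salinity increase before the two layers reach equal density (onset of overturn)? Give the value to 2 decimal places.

Neutral buoyancy requires −α(T_deep − T_surf) + β(S_deep − S_surf′) = 0.
S_surf′ = S_deep − (α/β)·ΔT = 35.04 − (2.1 × 10⁻⁴/7.4 × 10⁻⁴)·(-7.0) = 37.0265 psu.
Increase required: 37.0265 − 35.10 = 1.9265 psu.

1.93 psu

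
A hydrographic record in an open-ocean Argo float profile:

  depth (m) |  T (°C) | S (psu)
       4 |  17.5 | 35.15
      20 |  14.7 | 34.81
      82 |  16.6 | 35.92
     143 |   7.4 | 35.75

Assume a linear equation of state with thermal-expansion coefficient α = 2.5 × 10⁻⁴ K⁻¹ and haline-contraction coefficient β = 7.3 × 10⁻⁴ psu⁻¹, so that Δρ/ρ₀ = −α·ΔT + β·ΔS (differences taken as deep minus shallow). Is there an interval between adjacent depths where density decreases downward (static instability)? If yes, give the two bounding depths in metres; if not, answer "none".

none

Evaluate Δρ/ρ₀ = −αΔT + βΔS across each adjacent pair:
  4–20 m: −αΔT+βΔS = −(2.5 × 10⁻⁴)(-2.8)+(7.3 × 10⁻⁴)(-0.34) = 4.5 × 10⁻⁴ → stable
  20–82 m: −αΔT+βΔS = −(2.5 × 10⁻⁴)(+1.9)+(7.3 × 10⁻⁴)(+1.11) = 3.4 × 10⁻⁴ → stable
  82–143 m: −αΔT+βΔS = −(2.5 × 10⁻⁴)(-9.2)+(7.3 × 10⁻⁴)(-0.17) = 2.2 × 10⁻³ → stable
Every interval has Δρ > 0: the column is stably stratified throughout.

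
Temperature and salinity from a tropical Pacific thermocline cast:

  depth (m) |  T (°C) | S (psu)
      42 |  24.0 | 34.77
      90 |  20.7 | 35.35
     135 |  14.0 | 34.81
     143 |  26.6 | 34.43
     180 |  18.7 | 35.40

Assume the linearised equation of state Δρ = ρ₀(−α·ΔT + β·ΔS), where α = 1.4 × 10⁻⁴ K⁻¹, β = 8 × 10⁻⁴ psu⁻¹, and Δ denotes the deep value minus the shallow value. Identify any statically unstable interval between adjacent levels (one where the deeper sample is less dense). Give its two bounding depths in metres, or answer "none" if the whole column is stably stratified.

135–143 m

Evaluate Δρ/ρ₀ = −αΔT + βΔS across each adjacent pair:
  42–90 m: −αΔT+βΔS = −(1.4 × 10⁻⁴)(-3.3)+(8 × 10⁻⁴)(+0.58) = 9.3 × 10⁻⁴ → stable
  90–135 m: −αΔT+βΔS = −(1.4 × 10⁻⁴)(-6.7)+(8 × 10⁻⁴)(-0.54) = 5.1 × 10⁻⁴ → stable
  135–143 m: −αΔT+βΔS = −(1.4 × 10⁻⁴)(+12.6)+(8 × 10⁻⁴)(-0.38) = -2.1 × 10⁻³ → UNSTABLE
  143–180 m: −αΔT+βΔS = −(1.4 × 10⁻⁴)(-7.9)+(8 × 10⁻⁴)(+0.97) = 1.9 × 10⁻³ → stable
The 135–143 m interval has Δρ < 0: lighter water underlies denser water.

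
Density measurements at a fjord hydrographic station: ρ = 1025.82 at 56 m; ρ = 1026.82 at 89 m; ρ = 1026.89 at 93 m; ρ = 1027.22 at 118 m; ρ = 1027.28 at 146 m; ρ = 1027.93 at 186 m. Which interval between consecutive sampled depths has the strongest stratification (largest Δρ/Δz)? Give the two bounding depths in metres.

Compute the density gradient over each adjacent pair:
  56–89 m: Δρ/Δz = 1.00/33 = 0.030 kg m⁻⁴
  89–93 m: Δρ/Δz = 0.07/4 = 0.018 kg m⁻⁴
  93–118 m: Δρ/Δz = 0.33/25 = 0.013 kg m⁻⁴
  118–146 m: Δρ/Δz = 0.06/28 = 2.1 × 10⁻³ kg m⁻⁴
  146–186 m: Δρ/Δz = 0.65/40 = 0.016 kg m⁻⁴
The largest gradient is in the 56–89 m interval — the pycnocline.

56–89 m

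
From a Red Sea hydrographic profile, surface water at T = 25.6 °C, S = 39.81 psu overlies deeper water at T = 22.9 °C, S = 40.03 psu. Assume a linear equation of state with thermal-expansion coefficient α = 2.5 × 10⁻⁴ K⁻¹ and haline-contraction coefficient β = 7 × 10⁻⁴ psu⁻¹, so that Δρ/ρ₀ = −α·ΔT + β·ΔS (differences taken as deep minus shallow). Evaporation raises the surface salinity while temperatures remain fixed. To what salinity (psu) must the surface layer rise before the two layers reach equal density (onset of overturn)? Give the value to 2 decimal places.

Neutral buoyancy requires −α(T_deep − T_surf) + β(S_deep − S_surf′) = 0.
S_surf′ = S_deep − (α/β)·ΔT = 40.03 − (2.5 × 10⁻⁴/7 × 10⁻⁴)·(-2.7) = 40.9943 psu.
Increase required: 40.9943 − 39.81 = 1.1843 psu.

40.99 psu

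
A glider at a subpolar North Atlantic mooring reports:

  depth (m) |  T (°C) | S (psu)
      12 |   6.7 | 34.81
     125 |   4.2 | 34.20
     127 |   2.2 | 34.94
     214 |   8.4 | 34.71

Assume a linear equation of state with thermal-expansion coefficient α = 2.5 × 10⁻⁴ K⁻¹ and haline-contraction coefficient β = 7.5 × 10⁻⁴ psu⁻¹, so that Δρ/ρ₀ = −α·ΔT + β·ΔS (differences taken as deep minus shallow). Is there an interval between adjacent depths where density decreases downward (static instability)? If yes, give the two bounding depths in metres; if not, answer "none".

Evaluate Δρ/ρ₀ = −αΔT + βΔS across each adjacent pair:
  12–125 m: −αΔT+βΔS = −(2.5 × 10⁻⁴)(-2.5)+(7.5 × 10⁻⁴)(-0.61) = 1.7 × 10⁻⁴ → stable
  125–127 m: −αΔT+βΔS = −(2.5 × 10⁻⁴)(-2.0)+(7.5 × 10⁻⁴)(+0.74) = 1.1 × 10⁻³ → stable
  127–214 m: −αΔT+βΔS = −(2.5 × 10⁻⁴)(+6.2)+(7.5 × 10⁻⁴)(-0.23) = -1.7 × 10⁻³ → UNSTABLE
The 127–214 m interval has Δρ < 0: lighter water underlies denser water.

127–214 m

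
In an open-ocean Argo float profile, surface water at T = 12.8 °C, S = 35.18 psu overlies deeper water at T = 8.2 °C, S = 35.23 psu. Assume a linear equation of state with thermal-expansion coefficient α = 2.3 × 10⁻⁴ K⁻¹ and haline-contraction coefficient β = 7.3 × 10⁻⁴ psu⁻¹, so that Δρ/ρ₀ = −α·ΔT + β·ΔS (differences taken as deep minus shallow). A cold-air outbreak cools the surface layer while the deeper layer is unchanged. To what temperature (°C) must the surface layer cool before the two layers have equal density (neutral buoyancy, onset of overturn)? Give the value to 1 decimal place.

8.0 °C

Neutral buoyancy requires Δρ = 0, i.e. −α(T_deep − T_surf′) + β(S_deep − S_surf) = 0.
T_surf′ = T_deep − (β/α)·ΔS = 8.2 − (7.3 × 10⁻⁴/2.3 × 10⁻⁴)·(+0.05) = 8.041 °C.
Cooling required: 12.8 − (8.041) = 4.759 °C.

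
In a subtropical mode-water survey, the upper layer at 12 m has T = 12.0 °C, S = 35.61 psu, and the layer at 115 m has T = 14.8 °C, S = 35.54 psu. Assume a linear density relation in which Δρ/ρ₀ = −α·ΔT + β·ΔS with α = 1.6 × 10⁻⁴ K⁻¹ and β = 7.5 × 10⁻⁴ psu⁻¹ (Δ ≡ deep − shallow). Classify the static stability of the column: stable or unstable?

ΔT = 14.8 − 12.0 = +2.8 K and ΔS = 35.54 − 35.61 = -0.07 psu (deep − shallow).
−αΔT = -4.48 × 10⁻⁴; βΔS = -5.25 × 10⁻⁵; sum Δρ/ρ₀ = -5.005 × 10⁻⁴.
Δρ/ρ₀ < 0, so Δρ < 0: deeper water is lighter → statically unstable; the column would overturn.

unstable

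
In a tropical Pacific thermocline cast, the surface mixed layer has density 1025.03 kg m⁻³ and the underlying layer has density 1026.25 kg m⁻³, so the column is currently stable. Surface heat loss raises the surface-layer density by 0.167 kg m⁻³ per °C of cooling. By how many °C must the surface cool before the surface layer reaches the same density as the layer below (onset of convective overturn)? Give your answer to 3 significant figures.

7.31 °C

Density deficit of the surface layer: 1026.25 − 1025.03 = 1.22 kg m⁻³.
Required change = 1.22 / 0.167 = 7.31 °C.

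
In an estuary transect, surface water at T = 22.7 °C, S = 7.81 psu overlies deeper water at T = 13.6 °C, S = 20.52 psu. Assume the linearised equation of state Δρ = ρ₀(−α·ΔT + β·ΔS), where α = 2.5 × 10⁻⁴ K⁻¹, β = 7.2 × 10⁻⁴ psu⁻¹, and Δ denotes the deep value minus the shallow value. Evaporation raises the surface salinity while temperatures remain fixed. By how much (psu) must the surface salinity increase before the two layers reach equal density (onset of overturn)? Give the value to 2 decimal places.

Neutral buoyancy requires −α(T_deep − T_surf) + β(S_deep − S_surf′) = 0.
S_surf′ = S_deep − (α/β)·ΔT = 20.52 − (2.5 × 10⁻⁴/7.2 × 10⁻⁴)·(-9.1) = 23.6797 psu.
Increase required: 23.6797 − 7.81 = 15.8697 psu.

15.87 psu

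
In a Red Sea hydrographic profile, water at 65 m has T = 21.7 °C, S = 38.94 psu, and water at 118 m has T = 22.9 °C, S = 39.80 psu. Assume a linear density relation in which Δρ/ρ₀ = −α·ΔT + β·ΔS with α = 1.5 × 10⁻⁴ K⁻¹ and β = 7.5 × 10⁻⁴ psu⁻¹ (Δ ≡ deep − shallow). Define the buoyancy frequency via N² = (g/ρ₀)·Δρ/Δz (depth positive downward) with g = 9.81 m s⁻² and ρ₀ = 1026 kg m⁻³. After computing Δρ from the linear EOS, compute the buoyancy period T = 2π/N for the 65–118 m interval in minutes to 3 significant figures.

11.3 min

ΔT = +1.2 K, ΔS = +0.86 psu (deep − shallow).
Δρ/ρ₀ = −αΔT + βΔS = -1.80 × 10⁻⁴ + 6.45 × 10⁻⁴ = 4.65 × 10⁻⁴, so Δρ ≈ 0.4771 kg m⁻³.
N² = (g/ρ₀)·Δρ/Δz = g·(Δρ/ρ₀)/Δz = 9.81 × 4.65 × 10⁻⁴ / 53 = 8.6069 × 10⁻⁵ s⁻².
N = √(8.6069 × 10⁻⁵) = 9.2773 × 10⁻³ rad s⁻¹ → T = 2π/N = 677.26 s = 11.288 min ≈ 11.3 min.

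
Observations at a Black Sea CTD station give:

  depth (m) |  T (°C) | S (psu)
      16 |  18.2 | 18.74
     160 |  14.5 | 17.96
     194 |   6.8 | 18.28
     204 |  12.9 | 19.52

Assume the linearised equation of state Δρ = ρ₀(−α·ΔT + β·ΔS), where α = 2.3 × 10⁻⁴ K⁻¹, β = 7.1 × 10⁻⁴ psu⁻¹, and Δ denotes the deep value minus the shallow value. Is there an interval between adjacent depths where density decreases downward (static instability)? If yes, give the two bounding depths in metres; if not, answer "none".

194–204 m

Evaluate Δρ/ρ₀ = −αΔT + βΔS across each adjacent pair:
  16–160 m: −αΔT+βΔS = −(2.3 × 10⁻⁴)(-3.7)+(7.1 × 10⁻⁴)(-0.78) = 3.0 × 10⁻⁴ → stable
  160–194 m: −αΔT+βΔS = −(2.3 × 10⁻⁴)(-7.7)+(7.1 × 10⁻⁴)(+0.32) = 2.0 × 10⁻³ → stable
  194–204 m: −αΔT+βΔS = −(2.3 × 10⁻⁴)(+6.1)+(7.1 × 10⁻⁴)(+1.24) = -5.2 × 10⁻⁴ → UNSTABLE
The 194–204 m interval has Δρ < 0: lighter water underlies denser water.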